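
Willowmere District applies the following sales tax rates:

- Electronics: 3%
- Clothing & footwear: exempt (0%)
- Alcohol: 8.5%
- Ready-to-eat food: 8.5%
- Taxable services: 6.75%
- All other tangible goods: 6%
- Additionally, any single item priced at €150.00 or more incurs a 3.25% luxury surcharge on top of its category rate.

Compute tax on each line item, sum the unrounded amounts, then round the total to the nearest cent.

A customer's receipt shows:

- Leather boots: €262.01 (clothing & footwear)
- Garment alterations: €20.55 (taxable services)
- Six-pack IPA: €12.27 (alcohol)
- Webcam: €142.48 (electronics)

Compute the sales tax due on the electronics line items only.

Webcam €142.48: electronics → 3% → €4.2744
Tax on electronics: unrounded sum = €4.2744 → €4.27

€4.27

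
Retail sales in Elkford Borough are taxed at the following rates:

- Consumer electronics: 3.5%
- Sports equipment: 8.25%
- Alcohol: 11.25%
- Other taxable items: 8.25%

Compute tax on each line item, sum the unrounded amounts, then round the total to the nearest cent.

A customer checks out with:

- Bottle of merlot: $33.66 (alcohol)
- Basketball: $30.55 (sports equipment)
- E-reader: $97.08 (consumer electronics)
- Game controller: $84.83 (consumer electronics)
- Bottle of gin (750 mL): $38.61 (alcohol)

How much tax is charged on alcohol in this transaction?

Bottle of merlot $33.66: alcohol → 11.25% → $3.78675
Bottle of gin (750 mL) $38.61: alcohol → 11.25% → $4.343625
Tax on alcohol: unrounded sum = $8.130375 → $8.13

$8.13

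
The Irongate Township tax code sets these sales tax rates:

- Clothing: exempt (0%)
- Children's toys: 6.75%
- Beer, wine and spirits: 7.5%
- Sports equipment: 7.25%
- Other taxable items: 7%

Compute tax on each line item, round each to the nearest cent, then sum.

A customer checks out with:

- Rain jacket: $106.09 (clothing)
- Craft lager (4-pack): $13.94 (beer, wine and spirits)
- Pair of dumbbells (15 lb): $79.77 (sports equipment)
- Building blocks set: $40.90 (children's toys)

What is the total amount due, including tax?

Rain jacket $106.09: clothing → 0% → $0.00
Craft lager (4-pack) $13.94: beer, wine and spirits → 7.5% → $1.05
Pair of dumbbells (15 lb) $79.77: sports equipment → 7.25% → $5.78
Building blocks set $40.90: children's toys → 6.75% → $2.76
Subtotal = $240.70; tax = $9.59; total due = $250.29

$250.29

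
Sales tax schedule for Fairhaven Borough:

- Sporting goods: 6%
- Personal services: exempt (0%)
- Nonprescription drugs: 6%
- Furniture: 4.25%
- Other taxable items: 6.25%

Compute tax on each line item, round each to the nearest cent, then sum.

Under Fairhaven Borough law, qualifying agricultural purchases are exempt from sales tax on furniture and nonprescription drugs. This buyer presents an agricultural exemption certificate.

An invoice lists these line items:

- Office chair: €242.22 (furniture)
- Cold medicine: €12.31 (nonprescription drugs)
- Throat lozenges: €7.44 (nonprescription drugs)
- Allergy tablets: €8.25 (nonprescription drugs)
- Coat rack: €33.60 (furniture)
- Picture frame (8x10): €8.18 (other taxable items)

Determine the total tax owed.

Office chair €242.22: furniture, buyer-exempt → 0% → €0.00
Cold medicine €12.31: nonprescription drugs, buyer-exempt → 0% → €0.00
Throat lozenges €7.44: nonprescription drugs, buyer-exempt → 0% → €0.00
Allergy tablets €8.25: nonprescription drugs, buyer-exempt → 0% → €0.00
Coat rack €33.60: furniture, buyer-exempt → 0% → €0.00
Picture frame (8x10) €8.18: other taxable items → 6.25% → €0.51
Total tax = €0.51

€0.51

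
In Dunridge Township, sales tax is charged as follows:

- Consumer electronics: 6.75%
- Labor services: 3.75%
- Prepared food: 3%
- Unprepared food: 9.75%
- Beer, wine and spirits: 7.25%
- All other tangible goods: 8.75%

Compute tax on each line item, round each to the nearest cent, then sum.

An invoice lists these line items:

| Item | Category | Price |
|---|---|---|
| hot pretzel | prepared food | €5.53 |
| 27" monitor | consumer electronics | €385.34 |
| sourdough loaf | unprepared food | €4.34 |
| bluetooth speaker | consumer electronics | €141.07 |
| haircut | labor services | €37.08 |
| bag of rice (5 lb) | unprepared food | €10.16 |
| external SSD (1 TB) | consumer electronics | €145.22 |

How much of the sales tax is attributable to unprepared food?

€1.41

Sourdough loaf €4.34: unprepared food → 9.75% → €0.42
Bag of rice (5 lb) €10.16: unprepared food → 9.75% → €0.99
Tax on unprepared food = €0.42 + €0.99 = €1.41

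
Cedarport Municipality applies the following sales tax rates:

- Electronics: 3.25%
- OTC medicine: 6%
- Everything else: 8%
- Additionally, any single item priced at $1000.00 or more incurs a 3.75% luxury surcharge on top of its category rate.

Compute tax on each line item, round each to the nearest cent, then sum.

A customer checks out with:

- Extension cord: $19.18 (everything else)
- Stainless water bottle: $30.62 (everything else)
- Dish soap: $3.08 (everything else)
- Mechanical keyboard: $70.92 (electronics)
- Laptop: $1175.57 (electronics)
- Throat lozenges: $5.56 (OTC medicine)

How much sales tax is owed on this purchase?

$89.15

Extension cord $19.18: everything else → 8% → $1.53
Stainless water bottle $30.62: everything else → 8% → $2.45
Dish soap $3.08: everything else → 8% → $0.25
Mechanical keyboard $70.92: electronics → 3.25% → $2.30
Laptop $1175.57: electronics → 3.25% + 3.75% surcharge = 7% → $82.29
Throat lozenges $5.56: OTC medicine → 6% → $0.33
Total tax = $1.53 + $2.45 + $0.25 + $2.30 + $82.29 + $0.33 = $89.15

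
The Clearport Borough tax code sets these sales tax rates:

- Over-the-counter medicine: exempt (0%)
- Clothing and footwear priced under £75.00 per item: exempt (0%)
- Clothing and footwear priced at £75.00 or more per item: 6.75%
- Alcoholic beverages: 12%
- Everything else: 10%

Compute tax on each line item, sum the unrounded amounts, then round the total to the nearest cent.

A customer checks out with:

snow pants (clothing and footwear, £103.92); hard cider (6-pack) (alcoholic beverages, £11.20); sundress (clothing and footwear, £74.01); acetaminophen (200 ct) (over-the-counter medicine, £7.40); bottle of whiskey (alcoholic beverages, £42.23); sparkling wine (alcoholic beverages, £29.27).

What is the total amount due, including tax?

£284.97

Snow pants £103.92: clothing and footwear, £75.00 or more → 6.75% → £7.0146
Hard cider (6-pack) £11.20: alcoholic beverages → 12% → £1.344
Sundress £74.01: clothing and footwear, under £75.00 → 0% → £0.00
Acetaminophen (200 ct) £7.40: over-the-counter medicine → 0% → £0.00
Bottle of whiskey £42.23: alcoholic beverages → 12% → £5.0676
Sparkling wine £29.27: alcoholic beverages → 12% → £3.5124
Subtotal = £268.03; unrounded tax = £16.9386 → £16.94; total due = £284.97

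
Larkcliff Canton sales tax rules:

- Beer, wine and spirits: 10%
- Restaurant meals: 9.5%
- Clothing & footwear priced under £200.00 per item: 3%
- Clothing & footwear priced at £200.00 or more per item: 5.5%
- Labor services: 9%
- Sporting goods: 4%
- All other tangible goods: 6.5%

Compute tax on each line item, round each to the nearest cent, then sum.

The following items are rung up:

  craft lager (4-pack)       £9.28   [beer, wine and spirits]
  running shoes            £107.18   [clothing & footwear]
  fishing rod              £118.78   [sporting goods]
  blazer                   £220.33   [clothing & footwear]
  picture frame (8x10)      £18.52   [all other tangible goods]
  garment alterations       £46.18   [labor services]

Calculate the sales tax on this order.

£26.38

Craft lager (4-pack) £9.28: beer, wine and spirits → 10% → £0.93
Running shoes £107.18: clothing & footwear, under £200.00 → 3% → £3.22
Fishing rod £118.78: sporting goods → 4% → £4.75
Blazer £220.33: clothing & footwear, £200.00 or more → 5.5% → £12.12
Picture frame (8x10) £18.52: all other tangible goods → 6.5% → £1.20
Garment alterations £46.18: labor services → 9% → £4.16
Total tax = £0.93 + £3.22 + £4.75 + £12.12 + £1.20 + £4.16 = £26.38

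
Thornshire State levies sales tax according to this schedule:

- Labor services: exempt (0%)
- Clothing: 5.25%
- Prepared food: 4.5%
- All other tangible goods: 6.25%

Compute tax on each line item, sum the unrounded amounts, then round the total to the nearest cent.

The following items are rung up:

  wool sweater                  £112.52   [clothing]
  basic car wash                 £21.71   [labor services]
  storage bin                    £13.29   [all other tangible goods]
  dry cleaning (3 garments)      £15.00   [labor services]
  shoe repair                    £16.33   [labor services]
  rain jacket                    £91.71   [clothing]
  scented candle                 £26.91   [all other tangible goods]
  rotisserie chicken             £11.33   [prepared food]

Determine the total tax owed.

£13.74

Wool sweater £112.52: clothing → 5.25% → £5.9073
Basic car wash £21.71: labor services → 0% → £0.00
Storage bin £13.29: all other tangible goods → 6.25% → £0.830625
Dry cleaning (3 garments) £15.00: labor services → 0% → £0.00
Shoe repair £16.33: labor services → 0% → £0.00
Rain jacket £91.71: clothing → 5.25% → £4.814775
Scented candle £26.91: all other tangible goods → 6.25% → £1.681875
Rotisserie chicken £11.33: prepared food → 4.5% → £0.50985
Unrounded tax sum = £13.744425 → £13.74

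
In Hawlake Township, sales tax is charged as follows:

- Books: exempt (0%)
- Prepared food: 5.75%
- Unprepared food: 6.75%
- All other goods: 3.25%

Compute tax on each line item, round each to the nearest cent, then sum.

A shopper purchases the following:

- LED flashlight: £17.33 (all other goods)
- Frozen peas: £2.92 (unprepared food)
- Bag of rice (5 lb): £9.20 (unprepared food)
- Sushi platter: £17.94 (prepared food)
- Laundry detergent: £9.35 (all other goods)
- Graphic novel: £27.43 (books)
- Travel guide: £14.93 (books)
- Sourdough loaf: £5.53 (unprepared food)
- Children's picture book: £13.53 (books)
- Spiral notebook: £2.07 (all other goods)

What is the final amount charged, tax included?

LED flashlight £17.33: all other goods → 3.25% → £0.56
Frozen peas £2.92: unprepared food → 6.75% → £0.20
Bag of rice (5 lb) £9.20: unprepared food → 6.75% → £0.62
Sushi platter £17.94: prepared food → 5.75% → £1.03
Laundry detergent £9.35: all other goods → 3.25% → £0.30
Graphic novel £27.43: books → 0% → £0.00
Travel guide £14.93: books → 0% → £0.00
Sourdough loaf £5.53: unprepared food → 6.75% → £0.37
Children's picture book £13.53: books → 0% → £0.00
Spiral notebook £2.07: all other goods → 3.25% → £0.07
Subtotal = £120.23; tax = £3.15; total due = £123.38

£123.38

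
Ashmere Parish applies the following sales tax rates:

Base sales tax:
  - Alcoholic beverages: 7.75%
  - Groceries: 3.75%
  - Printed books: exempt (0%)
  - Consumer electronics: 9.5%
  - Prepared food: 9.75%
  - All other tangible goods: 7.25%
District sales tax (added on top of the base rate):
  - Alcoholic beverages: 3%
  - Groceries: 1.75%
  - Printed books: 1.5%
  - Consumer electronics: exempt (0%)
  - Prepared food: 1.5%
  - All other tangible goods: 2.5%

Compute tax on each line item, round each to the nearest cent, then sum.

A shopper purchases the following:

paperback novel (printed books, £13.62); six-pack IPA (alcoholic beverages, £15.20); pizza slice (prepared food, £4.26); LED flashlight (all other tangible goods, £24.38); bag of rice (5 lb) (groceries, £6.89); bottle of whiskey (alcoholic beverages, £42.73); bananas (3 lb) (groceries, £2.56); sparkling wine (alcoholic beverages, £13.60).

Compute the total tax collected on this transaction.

Paperback novel £13.62: printed books → 0% + 1.5% district = 1.5% → £0.20
Six-pack IPA £15.20: alcoholic beverages → 7.75% + 3% district = 10.75% → £1.63
Pizza slice £4.26: prepared food → 9.75% + 1.5% district = 11.25% → £0.48
LED flashlight £24.38: all other tangible goods → 7.25% + 2.5% district = 9.75% → £2.38
Bag of rice (5 lb) £6.89: groceries → 3.75% + 1.75% district = 5.5% → £0.38
Bottle of whiskey £42.73: alcoholic beverages → 7.75% + 3% district = 10.75% → £4.59
Bananas (3 lb) £2.56: groceries → 3.75% + 1.75% district = 5.5% → £0.14
Sparkling wine £13.60: alcoholic beverages → 7.75% + 3% district = 10.75% → £1.46
Total tax = £0.20 + £1.63 + £0.48 + £2.38 + £0.38 + £4.59 + £0.14 + £1.46 = £11.26

£11.26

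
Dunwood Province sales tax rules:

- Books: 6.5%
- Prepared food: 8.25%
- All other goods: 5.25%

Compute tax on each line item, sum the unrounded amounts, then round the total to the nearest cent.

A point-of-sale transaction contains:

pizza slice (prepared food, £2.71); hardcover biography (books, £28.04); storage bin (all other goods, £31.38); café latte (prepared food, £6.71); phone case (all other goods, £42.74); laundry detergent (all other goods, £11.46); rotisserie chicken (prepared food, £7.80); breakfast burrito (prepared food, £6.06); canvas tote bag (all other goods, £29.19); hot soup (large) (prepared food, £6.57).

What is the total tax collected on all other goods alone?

Storage bin £31.38: all other goods → 5.25% → £1.64745
Phone case £42.74: all other goods → 5.25% → £2.24385
Laundry detergent £11.46: all other goods → 5.25% → £0.60165
Canvas tote bag £29.19: all other goods → 5.25% → £1.532475
Tax on all other goods: unrounded sum = £6.025425 → £6.03

£6.03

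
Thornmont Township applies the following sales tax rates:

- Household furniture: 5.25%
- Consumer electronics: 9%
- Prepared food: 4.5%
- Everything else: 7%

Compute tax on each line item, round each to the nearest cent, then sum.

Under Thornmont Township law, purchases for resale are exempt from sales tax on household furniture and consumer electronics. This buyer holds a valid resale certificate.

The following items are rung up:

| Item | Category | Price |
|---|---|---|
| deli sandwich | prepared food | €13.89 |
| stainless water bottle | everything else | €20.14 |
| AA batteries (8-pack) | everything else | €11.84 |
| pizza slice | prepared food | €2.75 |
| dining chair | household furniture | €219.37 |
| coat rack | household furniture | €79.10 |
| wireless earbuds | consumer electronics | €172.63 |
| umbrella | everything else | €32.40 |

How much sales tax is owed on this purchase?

€5.26

Deli sandwich €13.89: prepared food → 4.5% → €0.63
Stainless water bottle €20.14: everything else → 7% → €1.41
AA batteries (8-pack) €11.84: everything else → 7% → €0.83
Pizza slice €2.75: prepared food → 4.5% → €0.12
Dining chair €219.37: household furniture, buyer-exempt → 0% → €0.00
Coat rack €79.10: household furniture, buyer-exempt → 0% → €0.00
Wireless earbuds €172.63: consumer electronics, buyer-exempt → 0% → €0.00
Umbrella €32.40: everything else → 7% → €2.27
Total tax = €0.63 + €1.41 + €0.83 + €0.12 + €2.27 = €5.26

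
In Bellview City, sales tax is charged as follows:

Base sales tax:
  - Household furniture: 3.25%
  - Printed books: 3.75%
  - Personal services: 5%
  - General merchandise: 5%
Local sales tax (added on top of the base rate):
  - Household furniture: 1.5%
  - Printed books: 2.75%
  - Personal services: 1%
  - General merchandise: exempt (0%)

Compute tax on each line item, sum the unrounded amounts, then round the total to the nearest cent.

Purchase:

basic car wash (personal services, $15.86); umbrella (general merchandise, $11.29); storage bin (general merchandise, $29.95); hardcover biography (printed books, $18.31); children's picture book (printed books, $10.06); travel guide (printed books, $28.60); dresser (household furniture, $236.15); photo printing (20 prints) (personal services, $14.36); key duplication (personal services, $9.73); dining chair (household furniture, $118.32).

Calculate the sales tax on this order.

$25.00

Basic car wash $15.86: personal services → 5% + 1% local = 6% → $0.9516
Umbrella $11.29: general merchandise → 5% + 0% local = 5% → $0.5645
Storage bin $29.95: general merchandise → 5% + 0% local = 5% → $1.4975
Hardcover biography $18.31: printed books → 3.75% + 2.75% local = 6.5% → $1.19015
Children's picture book $10.06: printed books → 3.75% + 2.75% local = 6.5% → $0.6539
Travel guide $28.60: printed books → 3.75% + 2.75% local = 6.5% → $1.859
Dresser $236.15: household furniture → 3.25% + 1.5% local = 4.75% → $11.217125
Photo printing (20 prints) $14.36: personal services → 5% + 1% local = 6% → $0.8616
Key duplication $9.73: personal services → 5% + 1% local = 6% → $0.5838
Dining chair $118.32: household furniture → 3.25% + 1.5% local = 4.75% → $5.6202
Unrounded tax sum = $24.999375 → $25.00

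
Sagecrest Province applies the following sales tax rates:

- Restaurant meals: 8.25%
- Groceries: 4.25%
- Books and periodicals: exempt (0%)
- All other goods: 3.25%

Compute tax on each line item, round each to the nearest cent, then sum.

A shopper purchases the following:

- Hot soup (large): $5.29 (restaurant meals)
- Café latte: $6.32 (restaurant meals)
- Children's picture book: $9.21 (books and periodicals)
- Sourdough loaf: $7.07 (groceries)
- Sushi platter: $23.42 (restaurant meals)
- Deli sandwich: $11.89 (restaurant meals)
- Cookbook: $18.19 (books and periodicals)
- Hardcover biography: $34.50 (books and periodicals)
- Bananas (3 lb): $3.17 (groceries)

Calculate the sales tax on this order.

Hot soup (large) $5.29: restaurant meals → 8.25% → $0.44
Café latte $6.32: restaurant meals → 8.25% → $0.52
Children's picture book $9.21: books and periodicals → 0% → $0.00
Sourdough loaf $7.07: groceries → 4.25% → $0.30
Sushi platter $23.42: restaurant meals → 8.25% → $1.93
Deli sandwich $11.89: restaurant meals → 8.25% → $0.98
Cookbook $18.19: books and periodicals → 0% → $0.00
Hardcover biography $34.50: books and periodicals → 0% → $0.00
Bananas (3 lb) $3.17: groceries → 4.25% → $0.13
Total tax = $0.44 + $0.52 + $0.30 + $1.93 + $0.98 + $0.13 = $4.30

$4.30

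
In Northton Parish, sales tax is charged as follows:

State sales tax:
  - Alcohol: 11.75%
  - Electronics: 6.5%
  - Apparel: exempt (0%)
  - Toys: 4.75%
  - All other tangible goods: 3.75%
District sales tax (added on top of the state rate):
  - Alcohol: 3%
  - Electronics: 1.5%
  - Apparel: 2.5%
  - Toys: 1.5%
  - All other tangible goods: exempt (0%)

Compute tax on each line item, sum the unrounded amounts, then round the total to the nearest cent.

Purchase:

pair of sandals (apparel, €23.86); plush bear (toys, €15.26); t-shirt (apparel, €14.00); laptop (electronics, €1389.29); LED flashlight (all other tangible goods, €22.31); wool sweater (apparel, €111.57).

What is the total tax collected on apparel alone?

Pair of sandals €23.86: apparel → 0% + 2.5% district = 2.5% → €0.5965
T-shirt €14.00: apparel → 0% + 2.5% district = 2.5% → €0.35
Wool sweater €111.57: apparel → 0% + 2.5% district = 2.5% → €2.78925
Tax on apparel: unrounded sum = €3.73575 → €3.74

€3.74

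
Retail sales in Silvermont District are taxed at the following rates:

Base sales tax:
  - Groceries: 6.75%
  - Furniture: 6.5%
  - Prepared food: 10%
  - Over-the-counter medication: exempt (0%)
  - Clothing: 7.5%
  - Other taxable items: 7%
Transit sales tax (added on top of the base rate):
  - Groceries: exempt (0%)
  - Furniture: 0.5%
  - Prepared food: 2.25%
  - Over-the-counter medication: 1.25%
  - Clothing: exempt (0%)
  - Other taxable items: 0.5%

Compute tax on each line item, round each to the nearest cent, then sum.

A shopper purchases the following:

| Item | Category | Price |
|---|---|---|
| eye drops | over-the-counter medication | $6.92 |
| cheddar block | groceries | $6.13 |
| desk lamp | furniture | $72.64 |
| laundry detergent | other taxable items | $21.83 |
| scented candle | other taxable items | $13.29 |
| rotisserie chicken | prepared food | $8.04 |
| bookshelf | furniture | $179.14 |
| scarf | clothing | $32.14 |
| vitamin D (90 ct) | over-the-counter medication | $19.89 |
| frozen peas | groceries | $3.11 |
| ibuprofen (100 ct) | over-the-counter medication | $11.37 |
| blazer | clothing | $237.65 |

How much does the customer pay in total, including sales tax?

$654.72

Eye drops $6.92: over-the-counter medication → 0% + 1.25% transit = 1.25% → $0.09
Cheddar block $6.13: groceries → 6.75% + 0% transit = 6.75% → $0.41
Desk lamp $72.64: furniture → 6.5% + 0.5% transit = 7% → $5.08
Laundry detergent $21.83: other taxable items → 7% + 0.5% transit = 7.5% → $1.64
Scented candle $13.29: other taxable items → 7% + 0.5% transit = 7.5% → $1.00
Rotisserie chicken $8.04: prepared food → 10% + 2.25% transit = 12.25% → $0.98
Bookshelf $179.14: furniture → 6.5% + 0.5% transit = 7% → $12.54
Scarf $32.14: clothing → 7.5% + 0% transit = 7.5% → $2.41
Vitamin D (90 ct) $19.89: over-the-counter medication → 0% + 1.25% transit = 1.25% → $0.25
Frozen peas $3.11: groceries → 6.75% + 0% transit = 6.75% → $0.21
Ibuprofen (100 ct) $11.37: over-the-counter medication → 0% + 1.25% transit = 1.25% → $0.14
Blazer $237.65: clothing → 7.5% + 0% transit = 7.5% → $17.82
Subtotal = $612.15; tax = $42.57; total due = $654.72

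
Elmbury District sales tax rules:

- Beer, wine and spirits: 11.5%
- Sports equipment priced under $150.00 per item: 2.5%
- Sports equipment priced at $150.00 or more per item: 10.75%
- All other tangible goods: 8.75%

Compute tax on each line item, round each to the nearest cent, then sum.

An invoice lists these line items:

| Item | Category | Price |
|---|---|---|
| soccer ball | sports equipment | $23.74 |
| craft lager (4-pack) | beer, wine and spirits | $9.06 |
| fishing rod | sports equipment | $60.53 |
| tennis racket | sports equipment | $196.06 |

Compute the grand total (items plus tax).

$313.61

Soccer ball $23.74: sports equipment, under $150.00 → 2.5% → $0.59
Craft lager (4-pack) $9.06: beer, wine and spirits → 11.5% → $1.04
Fishing rod $60.53: sports equipment, under $150.00 → 2.5% → $1.51
Tennis racket $196.06: sports equipment, $150.00 or more → 10.75% → $21.08
Subtotal = $289.39; tax = $24.22; total due = $313.61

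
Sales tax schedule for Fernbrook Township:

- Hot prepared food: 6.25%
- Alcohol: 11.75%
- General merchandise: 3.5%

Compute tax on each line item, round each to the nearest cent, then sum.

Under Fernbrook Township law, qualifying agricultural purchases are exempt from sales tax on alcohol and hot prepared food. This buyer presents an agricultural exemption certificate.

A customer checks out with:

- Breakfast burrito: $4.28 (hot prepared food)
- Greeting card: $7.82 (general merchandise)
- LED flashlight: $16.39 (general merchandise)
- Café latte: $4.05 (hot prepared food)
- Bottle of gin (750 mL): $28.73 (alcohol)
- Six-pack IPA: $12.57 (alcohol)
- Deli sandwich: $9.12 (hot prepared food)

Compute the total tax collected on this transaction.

$0.84

Breakfast burrito $4.28: hot prepared food, buyer-exempt → 0% → $0.00
Greeting card $7.82: general merchandise → 3.5% → $0.27
LED flashlight $16.39: general merchandise → 3.5% → $0.57
Café latte $4.05: hot prepared food, buyer-exempt → 0% → $0.00
Bottle of gin (750 mL) $28.73: alcohol, buyer-exempt → 0% → $0.00
Six-pack IPA $12.57: alcohol, buyer-exempt → 0% → $0.00
Deli sandwich $9.12: hot prepared food, buyer-exempt → 0% → $0.00
Total tax = $0.27 + $0.57 = $0.84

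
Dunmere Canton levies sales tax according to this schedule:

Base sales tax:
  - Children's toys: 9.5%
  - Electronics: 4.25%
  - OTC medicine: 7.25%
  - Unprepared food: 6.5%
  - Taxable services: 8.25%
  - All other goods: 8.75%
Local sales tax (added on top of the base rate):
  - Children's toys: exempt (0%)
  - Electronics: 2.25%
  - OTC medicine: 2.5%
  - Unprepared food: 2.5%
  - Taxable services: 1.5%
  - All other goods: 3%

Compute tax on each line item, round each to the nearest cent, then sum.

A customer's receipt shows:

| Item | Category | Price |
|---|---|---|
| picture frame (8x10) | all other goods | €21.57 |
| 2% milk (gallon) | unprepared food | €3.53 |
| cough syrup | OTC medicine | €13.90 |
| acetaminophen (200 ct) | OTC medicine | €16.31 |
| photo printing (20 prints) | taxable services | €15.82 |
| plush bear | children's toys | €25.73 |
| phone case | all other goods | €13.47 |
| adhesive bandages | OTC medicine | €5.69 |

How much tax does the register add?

Picture frame (8x10) €21.57: all other goods → 8.75% + 3% local = 11.75% → €2.53
2% milk (gallon) €3.53: unprepared food → 6.5% + 2.5% local = 9% → €0.32
Cough syrup €13.90: OTC medicine → 7.25% + 2.5% local = 9.75% → €1.36
Acetaminophen (200 ct) €16.31: OTC medicine → 7.25% + 2.5% local = 9.75% → €1.59
Photo printing (20 prints) €15.82: taxable services → 8.25% + 1.5% local = 9.75% → €1.54
Plush bear €25.73: children's toys → 9.5% + 0% local = 9.5% → €2.44
Phone case €13.47: all other goods → 8.75% + 3% local = 11.75% → €1.58
Adhesive bandages €5.69: OTC medicine → 7.25% + 2.5% local = 9.75% → €0.55
Total tax = €2.53 + €0.32 + €1.36 + €1.59 + €1.54 + €2.44 + €1.58 + €0.55 = €11.91

€11.91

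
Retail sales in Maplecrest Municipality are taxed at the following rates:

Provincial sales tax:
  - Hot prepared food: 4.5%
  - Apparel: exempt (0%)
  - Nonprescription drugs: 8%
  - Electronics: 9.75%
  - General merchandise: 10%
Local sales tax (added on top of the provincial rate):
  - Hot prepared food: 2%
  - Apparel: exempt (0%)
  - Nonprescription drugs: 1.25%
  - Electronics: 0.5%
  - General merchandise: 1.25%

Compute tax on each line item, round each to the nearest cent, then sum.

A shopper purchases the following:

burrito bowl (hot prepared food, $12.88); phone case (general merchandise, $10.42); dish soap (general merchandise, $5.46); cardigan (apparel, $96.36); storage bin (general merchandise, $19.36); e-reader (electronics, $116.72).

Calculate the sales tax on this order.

$16.76

Burrito bowl $12.88: hot prepared food → 4.5% + 2% local = 6.5% → $0.84
Phone case $10.42: general merchandise → 10% + 1.25% local = 11.25% → $1.17
Dish soap $5.46: general merchandise → 10% + 1.25% local = 11.25% → $0.61
Cardigan $96.36: apparel → 0% + 0% local = 0% → $0.00
Storage bin $19.36: general merchandise → 10% + 1.25% local = 11.25% → $2.18
E-reader $116.72: electronics → 9.75% + 0.5% local = 10.25% → $11.96
Total tax = $0.84 + $1.17 + $0.61 + $2.18 + $11.96 = $16.76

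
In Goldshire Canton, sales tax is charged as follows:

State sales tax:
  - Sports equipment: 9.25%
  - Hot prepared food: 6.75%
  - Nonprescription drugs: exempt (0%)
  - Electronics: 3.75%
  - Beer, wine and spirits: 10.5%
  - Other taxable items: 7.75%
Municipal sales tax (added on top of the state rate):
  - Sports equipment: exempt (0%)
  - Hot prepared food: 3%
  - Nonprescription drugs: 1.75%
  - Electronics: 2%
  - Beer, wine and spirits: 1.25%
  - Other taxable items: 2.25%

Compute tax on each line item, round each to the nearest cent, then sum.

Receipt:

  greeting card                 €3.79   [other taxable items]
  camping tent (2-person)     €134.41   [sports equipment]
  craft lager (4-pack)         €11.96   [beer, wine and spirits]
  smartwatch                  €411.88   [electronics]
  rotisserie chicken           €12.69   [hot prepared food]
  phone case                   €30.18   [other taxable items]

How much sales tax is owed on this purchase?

€42.16

Greeting card €3.79: other taxable items → 7.75% + 2.25% municipal = 10% → €0.38
Camping tent (2-person) €134.41: sports equipment → 9.25% + 0% municipal = 9.25% → €12.43
Craft lager (4-pack) €11.96: beer, wine and spirits → 10.5% + 1.25% municipal = 11.75% → €1.41
Smartwatch €411.88: electronics → 3.75% + 2% municipal = 5.75% → €23.68
Rotisserie chicken €12.69: hot prepared food → 6.75% + 3% municipal = 9.75% → €1.24
Phone case €30.18: other taxable items → 7.75% + 2.25% municipal = 10% → €3.02
Total tax = €0.38 + €12.43 + €1.41 + €23.68 + €1.24 + €3.02 = €42.16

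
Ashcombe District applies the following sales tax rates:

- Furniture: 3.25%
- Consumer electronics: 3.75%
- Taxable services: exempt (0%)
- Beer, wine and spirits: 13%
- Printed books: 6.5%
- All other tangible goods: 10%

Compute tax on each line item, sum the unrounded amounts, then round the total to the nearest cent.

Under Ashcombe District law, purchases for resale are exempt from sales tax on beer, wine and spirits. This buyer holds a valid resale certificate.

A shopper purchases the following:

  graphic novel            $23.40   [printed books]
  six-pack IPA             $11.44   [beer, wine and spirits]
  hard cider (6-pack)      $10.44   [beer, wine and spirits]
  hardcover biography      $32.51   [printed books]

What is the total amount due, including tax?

$81.42

Graphic novel $23.40: printed books → 6.5% → $1.521
Six-pack IPA $11.44: beer, wine and spirits, buyer-exempt → 0% → $0.00
Hard cider (6-pack) $10.44: beer, wine and spirits, buyer-exempt → 0% → $0.00
Hardcover biography $32.51: printed books → 6.5% → $2.11315
Subtotal = $77.79; unrounded tax = $3.63415 → $3.63; total due = $81.42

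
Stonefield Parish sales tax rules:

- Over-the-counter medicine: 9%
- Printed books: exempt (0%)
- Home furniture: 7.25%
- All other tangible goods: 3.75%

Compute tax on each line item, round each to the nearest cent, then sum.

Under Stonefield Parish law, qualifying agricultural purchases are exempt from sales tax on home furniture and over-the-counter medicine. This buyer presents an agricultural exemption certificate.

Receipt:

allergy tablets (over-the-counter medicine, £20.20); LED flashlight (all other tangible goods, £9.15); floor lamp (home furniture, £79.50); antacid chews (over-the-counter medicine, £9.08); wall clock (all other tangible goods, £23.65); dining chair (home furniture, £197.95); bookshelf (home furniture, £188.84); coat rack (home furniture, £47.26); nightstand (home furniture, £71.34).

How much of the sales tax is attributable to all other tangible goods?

£1.23

LED flashlight £9.15: all other tangible goods → 3.75% → £0.34
Wall clock £23.65: all other tangible goods → 3.75% → £0.89
Tax on all other tangible goods = £0.34 + £0.89 = £1.23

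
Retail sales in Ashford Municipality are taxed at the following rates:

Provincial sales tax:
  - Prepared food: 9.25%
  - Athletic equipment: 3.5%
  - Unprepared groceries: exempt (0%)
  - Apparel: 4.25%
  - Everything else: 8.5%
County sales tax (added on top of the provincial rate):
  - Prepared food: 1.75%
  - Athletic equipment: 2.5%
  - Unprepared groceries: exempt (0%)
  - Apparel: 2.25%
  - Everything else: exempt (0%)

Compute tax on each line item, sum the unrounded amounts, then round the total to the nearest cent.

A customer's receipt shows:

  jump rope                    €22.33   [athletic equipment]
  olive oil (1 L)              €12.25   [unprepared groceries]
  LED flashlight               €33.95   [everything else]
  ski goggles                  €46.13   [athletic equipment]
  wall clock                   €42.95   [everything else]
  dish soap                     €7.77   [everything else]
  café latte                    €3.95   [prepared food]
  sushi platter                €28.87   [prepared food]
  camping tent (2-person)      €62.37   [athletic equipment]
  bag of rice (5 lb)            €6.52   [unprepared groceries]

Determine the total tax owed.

€18.66

Jump rope €22.33: athletic equipment → 3.5% + 2.5% county = 6% → €1.3398
Olive oil (1 L) €12.25: unprepared groceries → 0% + 0% county = 0% → €0.00
LED flashlight €33.95: everything else → 8.5% + 0% county = 8.5% → €2.88575
Ski goggles €46.13: athletic equipment → 3.5% + 2.5% county = 6% → €2.7678
Wall clock €42.95: everything else → 8.5% + 0% county = 8.5% → €3.65075
Dish soap €7.77: everything else → 8.5% + 0% county = 8.5% → €0.66045
Café latte €3.95: prepared food → 9.25% + 1.75% county = 11% → €0.4345
Sushi platter €28.87: prepared food → 9.25% + 1.75% county = 11% → €3.1757
Camping tent (2-person) €62.37: athletic equipment → 3.5% + 2.5% county = 6% → €3.7422
Bag of rice (5 lb) €6.52: unprepared groceries → 0% + 0% county = 0% → €0.00
Unrounded tax sum = €18.65695 → €18.66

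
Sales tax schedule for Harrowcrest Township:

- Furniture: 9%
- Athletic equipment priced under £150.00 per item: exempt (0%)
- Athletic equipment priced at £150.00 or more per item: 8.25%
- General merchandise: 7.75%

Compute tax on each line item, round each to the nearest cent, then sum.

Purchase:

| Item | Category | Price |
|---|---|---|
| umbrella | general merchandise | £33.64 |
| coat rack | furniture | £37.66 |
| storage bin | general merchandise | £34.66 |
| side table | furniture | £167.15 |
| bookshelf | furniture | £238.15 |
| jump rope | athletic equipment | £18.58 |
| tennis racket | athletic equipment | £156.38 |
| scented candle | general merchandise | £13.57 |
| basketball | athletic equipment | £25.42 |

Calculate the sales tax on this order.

£59.11

Umbrella £33.64: general merchandise → 7.75% → £2.61
Coat rack £37.66: furniture → 9% → £3.39
Storage bin £34.66: general merchandise → 7.75% → £2.69
Side table £167.15: furniture → 9% → £15.04
Bookshelf £238.15: furniture → 9% → £21.43
Jump rope £18.58: athletic equipment, under £150.00 → 0% → £0.00
Tennis racket £156.38: athletic equipment, £150.00 or more → 8.25% → £12.90
Scented candle £13.57: general merchandise → 7.75% → £1.05
Basketball £25.42: athletic equipment, under £150.00 → 0% → £0.00
Total tax = £2.61 + £3.39 + £2.69 + £15.04 + £21.43 + £12.90 + £1.05 = £59.11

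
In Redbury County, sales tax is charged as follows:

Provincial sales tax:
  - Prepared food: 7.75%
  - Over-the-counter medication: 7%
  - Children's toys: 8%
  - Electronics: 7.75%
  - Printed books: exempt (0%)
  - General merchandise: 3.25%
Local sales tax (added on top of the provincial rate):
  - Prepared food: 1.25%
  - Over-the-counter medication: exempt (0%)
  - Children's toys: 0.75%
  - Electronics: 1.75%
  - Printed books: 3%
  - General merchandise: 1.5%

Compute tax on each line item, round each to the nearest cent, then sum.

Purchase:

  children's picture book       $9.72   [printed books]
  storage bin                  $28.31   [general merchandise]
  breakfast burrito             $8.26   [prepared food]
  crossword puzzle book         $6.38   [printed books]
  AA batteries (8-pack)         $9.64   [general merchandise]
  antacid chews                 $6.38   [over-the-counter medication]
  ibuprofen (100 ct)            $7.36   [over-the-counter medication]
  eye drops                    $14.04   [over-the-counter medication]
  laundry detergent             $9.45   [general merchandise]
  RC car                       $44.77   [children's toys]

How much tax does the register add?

$9.34

Children's picture book $9.72: printed books → 0% + 3% local = 3% → $0.29
Storage bin $28.31: general merchandise → 3.25% + 1.5% local = 4.75% → $1.34
Breakfast burrito $8.26: prepared food → 7.75% + 1.25% local = 9% → $0.74
Crossword puzzle book $6.38: printed books → 0% + 3% local = 3% → $0.19
AA batteries (8-pack) $9.64: general merchandise → 3.25% + 1.5% local = 4.75% → $0.46
Antacid chews $6.38: over-the-counter medication → 7% + 0% local = 7% → $0.45
Ibuprofen (100 ct) $7.36: over-the-counter medication → 7% + 0% local = 7% → $0.52
Eye drops $14.04: over-the-counter medication → 7% + 0% local = 7% → $0.98
Laundry detergent $9.45: general merchandise → 3.25% + 1.5% local = 4.75% → $0.45
RC car $44.77: children's toys → 8% + 0.75% local = 8.75% → $3.92
Total tax = $0.29 + $1.34 + $0.74 + $0.19 + $0.46 + $0.45 + $0.52 + $0.98 + $0.45 + $3.92 = $9.34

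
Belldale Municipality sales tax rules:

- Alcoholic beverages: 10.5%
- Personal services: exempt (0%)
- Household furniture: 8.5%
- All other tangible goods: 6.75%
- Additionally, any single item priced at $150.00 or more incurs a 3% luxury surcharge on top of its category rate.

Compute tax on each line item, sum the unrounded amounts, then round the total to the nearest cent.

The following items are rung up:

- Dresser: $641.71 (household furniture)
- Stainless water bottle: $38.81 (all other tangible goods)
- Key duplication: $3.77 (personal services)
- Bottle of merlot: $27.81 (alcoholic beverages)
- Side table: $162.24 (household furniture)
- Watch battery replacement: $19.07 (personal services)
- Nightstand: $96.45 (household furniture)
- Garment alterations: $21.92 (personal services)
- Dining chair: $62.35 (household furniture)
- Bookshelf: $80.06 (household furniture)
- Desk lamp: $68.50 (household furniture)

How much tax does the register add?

$124.12

Dresser $641.71: household furniture → 8.5% + 3% surcharge = 11.5% → $73.79665
Stainless water bottle $38.81: all other tangible goods → 6.75% → $2.619675
Key duplication $3.77: personal services → 0% → $0.00
Bottle of merlot $27.81: alcoholic beverages → 10.5% → $2.92005
Side table $162.24: household furniture → 8.5% + 3% surcharge = 11.5% → $18.6576
Watch battery replacement $19.07: personal services → 0% → $0.00
Nightstand $96.45: household furniture → 8.5% → $8.19825
Garment alterations $21.92: personal services → 0% → $0.00
Dining chair $62.35: household furniture → 8.5% → $5.29975
Bookshelf $80.06: household furniture → 8.5% → $6.8051
Desk lamp $68.50: household furniture → 8.5% → $5.8225
Unrounded tax sum = $124.119575 → $124.12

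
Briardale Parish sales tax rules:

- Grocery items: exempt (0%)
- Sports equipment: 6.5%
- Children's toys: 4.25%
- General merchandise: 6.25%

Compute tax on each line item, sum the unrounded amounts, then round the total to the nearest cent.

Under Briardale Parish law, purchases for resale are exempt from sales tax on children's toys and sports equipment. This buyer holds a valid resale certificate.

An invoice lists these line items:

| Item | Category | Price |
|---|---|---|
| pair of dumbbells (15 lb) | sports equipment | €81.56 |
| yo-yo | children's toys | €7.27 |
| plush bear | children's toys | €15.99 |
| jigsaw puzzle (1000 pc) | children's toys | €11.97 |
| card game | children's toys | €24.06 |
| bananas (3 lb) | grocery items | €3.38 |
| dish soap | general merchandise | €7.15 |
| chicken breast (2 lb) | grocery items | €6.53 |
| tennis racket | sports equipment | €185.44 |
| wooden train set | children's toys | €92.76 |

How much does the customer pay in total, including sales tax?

Pair of dumbbells (15 lb) €81.56: sports equipment, buyer-exempt → 0% → €0.00
Yo-yo €7.27: children's toys, buyer-exempt → 0% → €0.00
Plush bear €15.99: children's toys, buyer-exempt → 0% → €0.00
Jigsaw puzzle (1000 pc) €11.97: children's toys, buyer-exempt → 0% → €0.00
Card game €24.06: children's toys, buyer-exempt → 0% → €0.00
Bananas (3 lb) €3.38: grocery items → 0% → €0.00
Dish soap €7.15: general merchandise → 6.25% → €0.446875
Chicken breast (2 lb) €6.53: grocery items → 0% → €0.00
Tennis racket €185.44: sports equipment, buyer-exempt → 0% → €0.00
Wooden train set €92.76: children's toys, buyer-exempt → 0% → €0.00
Subtotal = €436.11; unrounded tax = €0.446875 → €0.45; total due = €436.56

€436.56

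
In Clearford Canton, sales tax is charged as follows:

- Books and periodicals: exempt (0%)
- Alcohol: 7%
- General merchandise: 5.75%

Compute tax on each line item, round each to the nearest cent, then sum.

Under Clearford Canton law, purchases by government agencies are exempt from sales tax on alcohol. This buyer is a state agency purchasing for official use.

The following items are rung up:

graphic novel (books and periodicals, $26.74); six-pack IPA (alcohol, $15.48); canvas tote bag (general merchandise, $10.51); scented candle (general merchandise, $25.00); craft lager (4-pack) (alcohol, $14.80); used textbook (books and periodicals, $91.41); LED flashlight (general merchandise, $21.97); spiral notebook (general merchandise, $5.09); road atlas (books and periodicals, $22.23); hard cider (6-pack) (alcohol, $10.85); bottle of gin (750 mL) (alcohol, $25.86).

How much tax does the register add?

$3.59

Graphic novel $26.74: books and periodicals → 0% → $0.00
Six-pack IPA $15.48: alcohol, buyer-exempt → 0% → $0.00
Canvas tote bag $10.51: general merchandise → 5.75% → $0.60
Scented candle $25.00: general merchandise → 5.75% → $1.44
Craft lager (4-pack) $14.80: alcohol, buyer-exempt → 0% → $0.00
Used textbook $91.41: books and periodicals → 0% → $0.00
LED flashlight $21.97: general merchandise → 5.75% → $1.26
Spiral notebook $5.09: general merchandise → 5.75% → $0.29
Road atlas $22.23: books and periodicals → 0% → $0.00
Hard cider (6-pack) $10.85: alcohol, buyer-exempt → 0% → $0.00
Bottle of gin (750 mL) $25.86: alcohol, buyer-exempt → 0% → $0.00
Total tax = $0.60 + $1.44 + $1.26 + $0.29 = $3.59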